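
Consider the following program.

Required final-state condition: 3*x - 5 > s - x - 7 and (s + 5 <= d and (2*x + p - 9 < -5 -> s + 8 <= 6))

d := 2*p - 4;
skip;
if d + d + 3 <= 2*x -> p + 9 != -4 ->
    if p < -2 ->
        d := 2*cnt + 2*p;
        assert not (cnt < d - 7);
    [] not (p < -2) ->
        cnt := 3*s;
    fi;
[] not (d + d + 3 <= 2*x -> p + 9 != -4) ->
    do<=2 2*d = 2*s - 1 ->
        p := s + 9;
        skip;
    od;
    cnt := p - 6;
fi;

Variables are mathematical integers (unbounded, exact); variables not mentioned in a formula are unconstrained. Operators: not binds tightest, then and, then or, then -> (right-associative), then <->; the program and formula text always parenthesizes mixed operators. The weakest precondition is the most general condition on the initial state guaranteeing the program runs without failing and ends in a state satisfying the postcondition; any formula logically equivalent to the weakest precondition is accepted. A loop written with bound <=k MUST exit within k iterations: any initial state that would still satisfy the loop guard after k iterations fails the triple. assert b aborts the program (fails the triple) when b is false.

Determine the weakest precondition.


Working backward. After the program, the postcondition 3*x - 5 > s - x - 7 and (s + 5 <= d and (2*x + p - 9 < -5 -> s + 8 <= 6)) must hold; in canonical form it is 4*x > s - 2 and s <= d - 5 and (p + 2*x < 4 -> s <= -2).
Then branch requires (p < -2 -> ((not (cnt + 2*p > 7)) and 4*x > s - 2 and s <= 2*cnt + 2*p - 5 and (p + 2*x < 4 -> s <= -2))) and ((not (p < -2)) -> (4*x > s - 2 and s <= d - 5 and (p + 2*x < 4 -> s <= -2))); else branch requires (2*d = 2*s - 1 -> ((2*d = 2*s - 1 -> ((not (2*d = 2*s - 1)) and 4*x > s - 2 and s <= d - 5 and (s + 2*x < -5 -> s <= -2))) and ((not (2*d = 2*s - 1)) -> (4*x > s - 2 and s <= d - 5 and (s + 2*x < -5 -> s <= -2))))) and ((not (2*d = 2*s - 1)) -> (4*x > s - 2 and s <= d - 5 and (p + 2*x < 4 -> s <= -2))).
Before the if: ((2*d <= 2*x - 3 -> p != -13) -> ((p < -2 -> ((not (cnt + 2*p > 7)) and 4*x > s - 2 and s <= 2*cnt + 2*p - 5 and (p + 2*x < 4 -> s <= -2))) and ((not (p < -2)) -> (4*x > s - 2 and s <= d - 5 and (p + 2*x < 4 -> s <= -2))))) and ((not (2*d <= 2*x - 3 -> p != -13)) -> ((2*d = 2*s - 1 -> ((2*d = 2*s - 1 -> ((not (2*d = 2*s - 1)) and 4*x > s - 2 and s <= d - 5 and (s + 2*x < -5 -> s <= -2))) and ((not (2*d = 2*s - 1)) -> (4*x > s - 2 and s <= d - 5 and (s + 2*x < -5 -> s <= -2))))) and ((not (2*d = 2*s - 1)) -> (4*x > s - 2 and s <= d - 5 and (p + 2*x < 4 -> s <= -2)))))
Before skip: ((2*d <= 2*x - 3 -> p != -13) -> ((p < -2 -> ((not (cnt + 2*p > 7)) and 4*x > s - 2 and s <= 2*cnt + 2*p - 5 and (p + 2*x < 4 -> s <= -2))) and ((not (p < -2)) -> (4*x > s - 2 and s <= d - 5 and (p + 2*x < 4 -> s <= -2))))) and ((not (2*d <= 2*x - 3 -> p != -13)) -> ((2*d = 2*s - 1 -> ((2*d = 2*s - 1 -> ((not (2*d = 2*s - 1)) and 4*x > s - 2 and s <= d - 5 and (s + 2*x < -5 -> s <= -2))) and ((not (2*d = 2*s - 1)) -> (4*x > s - 2 and s <= d - 5 and (s + 2*x < -5 -> s <= -2))))) and ((not (2*d = 2*s - 1)) -> (4*x > s - 2 and s <= d - 5 and (p + 2*x < 4 -> s <= -2)))))
Before d := 2*p - 4: ((4*p <= 2*x + 5 -> p != -13) -> ((p < -2 -> ((not (cnt + 2*p > 7)) and 4*x > s - 2 and s <= 2*cnt + 2*p - 5 and (p + 2*x < 4 -> s <= -2))) and ((not (p < -2)) -> (4*x > s - 2 and s <= 2*p - 9 and (p + 2*x < 4 -> s <= -2))))) and ((not (4*p <= 2*x + 5 -> p != -13)) -> ((4*p = 2*s + 7 -> ((4*p = 2*s + 7 -> ((not (4*p = 2*s + 7)) and 4*x > s - 2 and s <= 2*p - 9 and (s + 2*x < -5 -> s <= -2))) and ((not (4*p = 2*s + 7)) -> (4*x > s - 2 and s <= 2*p - 9 and (s + 2*x < -5 -> s <= -2))))) and ((not (4*p = 2*s + 7)) -> (4*x > s - 2 and s <= 2*p - 9 and (p + 2*x < 4 -> s <= -2)))))
Answer: WP = ((4*p <= 2*x + 5 -> p != -13) -> ((p < -2 -> ((not (cnt + 2*p > 7)) and 4*x > s - 2 and s <= 2*cnt + 2*p - 5 and (p + 2*x < 4 -> s <= -2))) and ((not (p < -2)) -> (4*x > s - 2 and s <= 2*p - 9 and (p + 2*x < 4 -> s <= -2))))) and ((not (4*p <= 2*x + 5 -> p != -13)) -> ((4*p = 2*s + 7 -> ((4*p = 2*s + 7 -> ((not (4*p = 2*s + 7)) and 4*x > s - 2 and s <= 2*p - 9 and (s + 2*x < -5 -> s <= -2))) and ((not (4*p = 2*s + 7)) -> (4*x > s - 2 and s <= 2*p - 9 and (s + 2*x < -5 -> s <= -2))))) and ((not (4*p = 2*s + 7)) -> (4*x > s - 2 and s <= 2*p - 9 and (p + 2*x < 4 -> s <= -2)))))


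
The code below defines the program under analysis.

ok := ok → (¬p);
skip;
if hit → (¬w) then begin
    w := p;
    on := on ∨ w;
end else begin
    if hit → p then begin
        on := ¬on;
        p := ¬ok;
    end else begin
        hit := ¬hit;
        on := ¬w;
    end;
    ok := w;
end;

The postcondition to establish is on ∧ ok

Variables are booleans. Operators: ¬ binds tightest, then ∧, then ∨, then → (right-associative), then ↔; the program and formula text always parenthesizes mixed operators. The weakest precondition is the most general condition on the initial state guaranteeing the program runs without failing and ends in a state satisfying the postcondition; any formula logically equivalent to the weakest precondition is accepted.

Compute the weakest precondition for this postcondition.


Working backward. After the program, on ∧ ok must hold.
Then branch requires (on ∨ p) ∧ ok; else branch requires ((hit → p) → ((¬on) ∧ w)) ∧ (hit → p).
Before the if: ((hit → (¬w)) → ((on ∨ p) ∧ ok)) ∧ ((¬(hit → (¬w))) → (((hit → p) → ((¬on) ∧ w)) ∧ (hit → p)))
Before skip: ((hit → (¬w)) → ((on ∨ p) ∧ ok)) ∧ ((¬(hit → (¬w))) → (((hit → p) → ((¬on) ∧ w)) ∧ (hit → p)))
Before ok := ok → (¬p): ((hit → (¬w)) → ((on ∨ p) ∧ (ok → (¬p)))) ∧ ((¬(hit → (¬w))) → (((hit → p) → ((¬on) ∧ w)) ∧ (hit → p)))
Answer: WP = ((hit → (¬w)) → ((on ∨ p) ∧ (ok → (¬p)))) ∧ ((¬(hit → (¬w))) → (((hit → p) → ((¬on) ∧ w)) ∧ (hit → p)))


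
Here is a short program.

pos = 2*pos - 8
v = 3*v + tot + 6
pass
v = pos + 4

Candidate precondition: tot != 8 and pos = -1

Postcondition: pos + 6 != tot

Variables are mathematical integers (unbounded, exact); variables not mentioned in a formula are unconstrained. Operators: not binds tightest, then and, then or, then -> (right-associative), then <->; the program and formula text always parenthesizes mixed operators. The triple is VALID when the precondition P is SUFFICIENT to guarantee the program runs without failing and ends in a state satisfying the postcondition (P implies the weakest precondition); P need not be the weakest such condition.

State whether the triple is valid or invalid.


Working backward. After the program, the postcondition pos + 6 != tot must hold; in canonical form it is pos != tot - 6.
Before v := pos + 4: pos != tot - 6
Before skip: pos != tot - 6
Before v := 3*v + tot + 6: pos != tot - 6
Before pos := 2*pos - 8: 2*pos != tot + 2
The weakest precondition is 2*pos != tot + 2.
Check whether tot != 8 and pos = -1 implies it.
Countermodel: at the initial state pos = -1, tot = -4, the precondition holds but the weakest precondition fails.
Answer: invalid


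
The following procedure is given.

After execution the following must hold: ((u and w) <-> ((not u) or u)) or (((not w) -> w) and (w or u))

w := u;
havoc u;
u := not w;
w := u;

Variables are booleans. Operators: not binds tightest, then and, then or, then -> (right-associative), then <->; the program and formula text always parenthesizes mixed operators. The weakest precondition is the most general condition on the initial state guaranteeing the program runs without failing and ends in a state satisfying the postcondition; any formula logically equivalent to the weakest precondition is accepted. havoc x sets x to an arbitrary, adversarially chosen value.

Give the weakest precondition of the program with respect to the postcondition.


Working backward. After the program, the postcondition ((u and w) <-> ((not u) or u)) or (((not w) -> w) and (w or u)) must hold; in canonical form it is (u and w) or (((not w) -> w) and (w or u)).
Before w := u: u or (((not u) -> u) and u)
Before u := not w: (not w) or ((w -> (not w)) and (not w))
Before havoc u: (not w) or ((w -> (not w)) and (not w))
Before w := u: (not u) or ((u -> (not u)) and (not u))
Answer: WP = (not u) or ((u -> (not u)) and (not u))


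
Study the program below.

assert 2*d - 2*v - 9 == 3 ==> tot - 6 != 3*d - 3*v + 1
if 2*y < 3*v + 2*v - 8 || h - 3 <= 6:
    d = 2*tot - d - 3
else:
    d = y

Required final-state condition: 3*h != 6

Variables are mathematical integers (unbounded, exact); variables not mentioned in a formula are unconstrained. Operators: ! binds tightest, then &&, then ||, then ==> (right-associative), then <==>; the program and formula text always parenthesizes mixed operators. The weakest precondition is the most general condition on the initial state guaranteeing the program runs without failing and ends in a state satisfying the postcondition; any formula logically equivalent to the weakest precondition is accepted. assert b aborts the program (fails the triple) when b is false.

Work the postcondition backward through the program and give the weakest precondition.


Working backward. After the program, 3*h != 6 must hold.
Then branch requires 3*h != 6; else branch requires 3*h != 6.
Before the if: ((2*y < 5*v - 8 || h <= 9) ==> 3*h != 6) && ((!(2*y < 5*v - 8 || h <= 9)) ==> 3*h != 6)
Before assert 2*d - 2*v - 9 == 3 ==> tot - 6 != 3*d - 3*v + 1: (2*d == 2*v + 12 ==> tot + 3*v != 3*d + 7) && ((2*y < 5*v - 8 || h <= 9) ==> 3*h != 6) && ((!(2*y < 5*v - 8 || h <= 9)) ==> 3*h != 6)
Answer: WP = (2*d == 2*v + 12 ==> tot + 3*v != 3*d + 7) && ((2*y < 5*v - 8 || h <= 9) ==> 3*h != 6) && ((!(2*y < 5*v - 8 || h <= 9)) ==> 3*h != 6)


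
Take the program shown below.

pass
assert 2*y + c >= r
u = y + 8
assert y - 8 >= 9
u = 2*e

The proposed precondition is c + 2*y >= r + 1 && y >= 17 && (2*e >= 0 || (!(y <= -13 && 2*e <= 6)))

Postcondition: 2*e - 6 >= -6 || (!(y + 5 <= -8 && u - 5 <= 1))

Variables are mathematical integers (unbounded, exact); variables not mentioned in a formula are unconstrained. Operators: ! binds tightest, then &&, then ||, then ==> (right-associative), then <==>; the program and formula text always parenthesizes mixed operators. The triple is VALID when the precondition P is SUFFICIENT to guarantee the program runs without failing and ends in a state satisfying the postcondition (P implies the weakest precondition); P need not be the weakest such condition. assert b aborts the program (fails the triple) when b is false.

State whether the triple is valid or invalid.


Working backward. After the program, the postcondition 2*e - 6 >= -6 || (!(y + 5 <= -8 && u - 5 <= 1)) must hold; in canonical form it is 2*e >= 0 || (!(y <= -13 && u <= 6)).
Before u := 2*e: 2*e >= 0 || (!(y <= -13 && 2*e <= 6))
Before assert y - 8 >= 9: y >= 17 && (2*e >= 0 || (!(y <= -13 && 2*e <= 6)))
Before u := y + 8: y >= 17 && (2*e >= 0 || (!(y <= -13 && 2*e <= 6)))
Before assert 2*y + c >= r: c + 2*y >= r && y >= 17 && (2*e >= 0 || (!(y <= -13 && 2*e <= 6)))
Before skip: c + 2*y >= r && y >= 17 && (2*e >= 0 || (!(y <= -13 && 2*e <= 6)))
The weakest precondition is c + 2*y >= r && y >= 17 && (2*e >= 0 || (!(y <= -13 && 2*e <= 6))).
Check whether c + 2*y >= r + 1 && y >= 17 && (2*e >= 0 || (!(y <= -13 && 2*e <= 6))) implies it.
Every state satisfying the precondition satisfies the weakest precondition: the implication holds.
Answer: valid


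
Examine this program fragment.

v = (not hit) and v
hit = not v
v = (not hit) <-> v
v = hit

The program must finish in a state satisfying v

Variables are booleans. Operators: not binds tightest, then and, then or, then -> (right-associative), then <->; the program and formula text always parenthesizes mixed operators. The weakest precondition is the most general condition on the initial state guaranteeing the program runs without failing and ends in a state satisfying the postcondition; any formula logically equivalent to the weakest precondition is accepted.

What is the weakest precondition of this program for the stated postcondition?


Working backward. After the program, v must hold.
Before v := hit: hit
Before v := (not hit) <-> v: hit
Before hit := not v: not v
Before v := (not hit) and v: not ((not hit) and v)
Answer: WP = not ((not hit) and v)


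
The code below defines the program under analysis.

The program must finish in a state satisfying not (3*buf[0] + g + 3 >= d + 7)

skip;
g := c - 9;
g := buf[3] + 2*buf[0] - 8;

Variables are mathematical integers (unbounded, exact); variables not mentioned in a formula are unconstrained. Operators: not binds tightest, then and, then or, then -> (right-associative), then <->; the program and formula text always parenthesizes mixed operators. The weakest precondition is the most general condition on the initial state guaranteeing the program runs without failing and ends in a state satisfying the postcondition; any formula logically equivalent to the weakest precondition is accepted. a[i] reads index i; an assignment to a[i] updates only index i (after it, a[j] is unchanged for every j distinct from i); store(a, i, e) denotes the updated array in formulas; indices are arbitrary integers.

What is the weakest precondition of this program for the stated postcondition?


Working backward. After the program, the postcondition not (3*buf[0] + g + 3 >= d + 7) must hold; in canonical form it is not (3*buf[0] + g >= d + 4).
Before g := buf[3] + 2*buf[0] - 8: not (5*buf[0] + buf[3] >= d + 12)
Before g := c - 9: not (5*buf[0] + buf[3] >= d + 12)
Before skip: not (5*buf[0] + buf[3] >= d + 12)
Answer: WP = not (5*buf[0] + buf[3] >= d + 12)


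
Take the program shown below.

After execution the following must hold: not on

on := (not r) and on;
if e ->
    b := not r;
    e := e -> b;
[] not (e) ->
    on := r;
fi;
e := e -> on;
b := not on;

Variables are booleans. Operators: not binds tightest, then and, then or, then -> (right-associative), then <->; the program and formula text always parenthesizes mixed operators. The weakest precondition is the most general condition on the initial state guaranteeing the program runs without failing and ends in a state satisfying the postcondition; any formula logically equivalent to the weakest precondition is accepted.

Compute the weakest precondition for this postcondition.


Working backward. After the program, not on must hold.
Before b := not on: not on
Before e := e -> on: not on
Then branch requires not on; else branch requires not r.
Before the if: (e -> (not on)) and ((not e) -> (not r))
Before on := (not r) and on: (e -> (not ((not r) and on))) and ((not e) -> (not r))
Answer: WP = (e -> (not ((not r) and on))) and ((not e) -> (not r))


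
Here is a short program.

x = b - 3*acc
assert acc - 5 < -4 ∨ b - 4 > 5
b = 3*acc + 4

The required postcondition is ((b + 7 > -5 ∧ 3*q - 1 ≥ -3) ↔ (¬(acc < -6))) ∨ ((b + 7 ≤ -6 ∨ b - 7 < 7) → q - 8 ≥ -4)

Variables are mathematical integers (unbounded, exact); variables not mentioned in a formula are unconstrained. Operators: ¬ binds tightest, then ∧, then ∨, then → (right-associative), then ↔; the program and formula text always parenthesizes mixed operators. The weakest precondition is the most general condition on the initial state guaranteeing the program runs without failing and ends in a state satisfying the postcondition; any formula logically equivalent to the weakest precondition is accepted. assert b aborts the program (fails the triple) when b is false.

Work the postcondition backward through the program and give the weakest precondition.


Working backward. After the program, the postcondition ((b + 7 > -5 ∧ 3*q - 1 ≥ -3) ↔ (¬(acc < -6))) ∨ ((b + 7 ≤ -6 ∨ b - 7 < 7) → q - 8 ≥ -4) must hold; in canonical form it is ((b > -12 ∧ 3*q ≥ -2) ↔ (¬(acc < -6))) ∨ ((b ≤ -13 ∨ b < 14) → q ≥ 4).
Before b := 3*acc + 4: ((3*acc > -16 ∧ 3*q ≥ -2) ↔ (¬(acc < -6))) ∨ ((3*acc ≤ -17 ∨ 3*acc < 10) → q ≥ 4)
Before assert acc - 5 < -4 ∨ b - 4 > 5: (acc < 1 ∨ b > 9) ∧ (((3*acc > -16 ∧ 3*q ≥ -2) ↔ (¬(acc < -6))) ∨ ((3*acc ≤ -17 ∨ 3*acc < 10) → q ≥ 4))
Before x := b - 3*acc: (acc < 1 ∨ b > 9) ∧ (((3*acc > -16 ∧ 3*q ≥ -2) ↔ (¬(acc < -6))) ∨ ((3*acc ≤ -17 ∨ 3*acc < 10) → q ≥ 4))
Answer: WP = (acc < 1 ∨ b > 9) ∧ (((3*acc > -16 ∧ 3*q ≥ -2) ↔ (¬(acc < -6))) ∨ ((3*acc ≤ -17 ∨ 3*acc < 10) → q ≥ 4))


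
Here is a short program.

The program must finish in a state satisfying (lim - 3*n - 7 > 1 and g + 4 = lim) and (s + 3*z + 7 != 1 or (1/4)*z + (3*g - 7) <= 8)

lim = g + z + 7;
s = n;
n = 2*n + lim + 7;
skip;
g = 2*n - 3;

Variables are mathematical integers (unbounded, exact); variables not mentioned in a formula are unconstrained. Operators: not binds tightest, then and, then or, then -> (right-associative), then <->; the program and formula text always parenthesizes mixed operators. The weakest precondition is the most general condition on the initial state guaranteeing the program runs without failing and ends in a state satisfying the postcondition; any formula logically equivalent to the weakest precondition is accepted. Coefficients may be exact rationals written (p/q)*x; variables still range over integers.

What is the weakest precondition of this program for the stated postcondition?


Working backward. After the program, the postcondition (lim - 3*n - 7 > 1 and g + 4 = lim) and (s + 3*z + 7 != 1 or (1/4)*z + (3*g - 7) <= 8) must hold; in canonical form it is lim > 3*n + 8 and g = lim - 4 and (s + 3*z != -6 or 3*g + (1/4)*z <= 15).
Before g := 2*n - 3: lim > 3*n + 8 and 2*n = lim - 1 and (s + 3*z != -6 or 6*n + (1/4)*z <= 24)
Before skip: lim > 3*n + 8 and 2*n = lim - 1 and (s + 3*z != -6 or 6*n + (1/4)*z <= 24)
Before n := 2*n + lim + 7: 2*lim + 6*n < -29 and lim + 4*n = -15 and (s + 3*z != -6 or 6*lim + 12*n + (1/4)*z <= -18)
Before s := n: 2*lim + 6*n < -29 and lim + 4*n = -15 and (n + 3*z != -6 or 6*lim + 12*n + (1/4)*z <= -18)
Before lim := g + z + 7: 2*g + 6*n + 2*z < -43 and g + 4*n + z = -22 and (n + 3*z != -6 or 6*g + 12*n + (25/4)*z <= -60)
Answer: WP = 2*g + 6*n + 2*z < -43 and g + 4*n + z = -22 and (n + 3*z != -6 or 6*g + 12*n + (25/4)*z <= -60)


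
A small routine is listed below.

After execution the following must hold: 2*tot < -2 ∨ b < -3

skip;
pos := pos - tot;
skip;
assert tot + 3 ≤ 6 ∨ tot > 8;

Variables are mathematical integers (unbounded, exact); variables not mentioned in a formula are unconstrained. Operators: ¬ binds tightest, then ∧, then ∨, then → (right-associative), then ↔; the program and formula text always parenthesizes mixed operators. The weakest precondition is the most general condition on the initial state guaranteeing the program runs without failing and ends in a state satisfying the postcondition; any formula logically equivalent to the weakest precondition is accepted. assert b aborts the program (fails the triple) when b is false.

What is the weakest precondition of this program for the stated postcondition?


Working backward. After the program, 2*tot < -2 ∨ b < -3 must hold.
Before assert tot + 3 ≤ 6 ∨ tot > 8: (tot ≤ 3 ∨ tot > 8) ∧ (2*tot < -2 ∨ b < -3)
Before skip: (tot ≤ 3 ∨ tot > 8) ∧ (2*tot < -2 ∨ b < -3)
Before pos := pos - tot: (tot ≤ 3 ∨ tot > 8) ∧ (2*tot < -2 ∨ b < -3)
Before skip: (tot ≤ 3 ∨ tot > 8) ∧ (2*tot < -2 ∨ b < -3)
Answer: WP = (tot ≤ 3 ∨ tot > 8) ∧ (2*tot < -2 ∨ b < -3)


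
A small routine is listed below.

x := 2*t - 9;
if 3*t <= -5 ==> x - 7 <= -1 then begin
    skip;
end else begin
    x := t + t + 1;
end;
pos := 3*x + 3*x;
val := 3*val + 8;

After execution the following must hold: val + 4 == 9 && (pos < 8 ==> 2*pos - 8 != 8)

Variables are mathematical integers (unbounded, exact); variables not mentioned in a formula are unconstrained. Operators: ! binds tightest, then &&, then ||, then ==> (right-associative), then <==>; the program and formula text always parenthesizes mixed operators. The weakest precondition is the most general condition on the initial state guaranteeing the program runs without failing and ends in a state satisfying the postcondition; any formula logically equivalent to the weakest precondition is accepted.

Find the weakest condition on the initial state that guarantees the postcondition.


Working backward. After the program, the postcondition val + 4 == 9 && (pos < 8 ==> 2*pos - 8 != 8) must hold; in canonical form it is val == 5 && (pos < 8 ==> 2*pos != 16).
Before val := 3*val + 8: 3*val == -3 && (pos < 8 ==> 2*pos != 16)
Before pos := 3*x + 3*x: 3*val == -3 && (6*x < 8 ==> 12*x != 16)
Then branch requires 3*val == -3 && (6*x < 8 ==> 12*x != 16); else branch requires 3*val == -3 && (12*t < 2 ==> 24*t != 4).
Before the if: ((3*t <= -5 ==> x <= 6) ==> (3*val == -3 && (6*x < 8 ==> 12*x != 16))) && ((!(3*t <= -5 ==> x <= 6)) ==> (3*val == -3 && (12*t < 2 ==> 24*t != 4)))
Before x := 2*t - 9: ((3*t <= -5 ==> 2*t <= 15) ==> (3*val == -3 && (12*t < 62 ==> 24*t != 124))) && ((!(3*t <= -5 ==> 2*t <= 15)) ==> (3*val == -3 && (12*t < 2 ==> 24*t != 4)))
Answer: WP = ((3*t <= -5 ==> 2*t <= 15) ==> (3*val == -3 && (12*t < 62 ==> 24*t != 124))) && ((!(3*t <= -5 ==> 2*t <= 15)) ==> (3*val == -3 && (12*t < 2 ==> 24*t != 4)))


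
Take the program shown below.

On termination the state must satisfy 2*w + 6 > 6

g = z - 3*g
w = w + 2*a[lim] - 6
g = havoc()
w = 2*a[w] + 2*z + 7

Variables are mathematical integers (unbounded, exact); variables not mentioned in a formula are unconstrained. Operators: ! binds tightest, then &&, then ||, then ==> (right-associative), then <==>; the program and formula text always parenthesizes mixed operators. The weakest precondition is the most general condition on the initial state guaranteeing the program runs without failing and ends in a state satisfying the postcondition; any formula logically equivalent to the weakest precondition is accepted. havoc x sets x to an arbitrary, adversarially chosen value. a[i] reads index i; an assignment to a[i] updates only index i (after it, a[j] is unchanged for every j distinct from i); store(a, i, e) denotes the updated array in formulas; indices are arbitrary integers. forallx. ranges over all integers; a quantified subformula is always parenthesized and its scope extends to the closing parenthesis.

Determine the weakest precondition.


Working backward. After the program, the postcondition 2*w + 6 > 6 must hold; in canonical form it is 2*w > 0.
Before w := 2*a[w] + 2*z + 7: 4*a[w] + 4*z > -14
Before havoc g: 4*a[w] + 4*z > -14
Before w := w + 2*a[lim] - 6: 4*a[2*a[lim] + w - 6] + 4*z > -14
Before g := z - 3*g: 4*a[2*a[lim] + w - 6] + 4*z > -14
Answer: WP = 4*a[2*a[lim] + w - 6] + 4*z > -14


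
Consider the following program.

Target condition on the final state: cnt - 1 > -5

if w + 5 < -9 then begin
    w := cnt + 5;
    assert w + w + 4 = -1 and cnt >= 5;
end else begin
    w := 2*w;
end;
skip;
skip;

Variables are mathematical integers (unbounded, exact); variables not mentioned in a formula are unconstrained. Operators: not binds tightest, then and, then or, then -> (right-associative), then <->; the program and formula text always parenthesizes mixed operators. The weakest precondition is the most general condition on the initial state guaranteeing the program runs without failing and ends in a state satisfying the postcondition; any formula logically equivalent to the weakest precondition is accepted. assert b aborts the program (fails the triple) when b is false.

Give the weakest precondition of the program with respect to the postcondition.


Working backward. After the program, the postcondition cnt - 1 > -5 must hold; in canonical form it is cnt > -4.
Before skip: cnt > -4
Before skip: cnt > -4
Then branch requires 2*cnt = -15 and cnt >= 5 and cnt > -4; else branch requires cnt > -4.
Before the if: (w < -14 -> (2*cnt = -15 and cnt >= 5 and cnt > -4)) and ((not (w < -14)) -> cnt > -4)
Answer: WP = (w < -14 -> (2*cnt = -15 and cnt >= 5 and cnt > -4)) and ((not (w < -14)) -> cnt > -4)


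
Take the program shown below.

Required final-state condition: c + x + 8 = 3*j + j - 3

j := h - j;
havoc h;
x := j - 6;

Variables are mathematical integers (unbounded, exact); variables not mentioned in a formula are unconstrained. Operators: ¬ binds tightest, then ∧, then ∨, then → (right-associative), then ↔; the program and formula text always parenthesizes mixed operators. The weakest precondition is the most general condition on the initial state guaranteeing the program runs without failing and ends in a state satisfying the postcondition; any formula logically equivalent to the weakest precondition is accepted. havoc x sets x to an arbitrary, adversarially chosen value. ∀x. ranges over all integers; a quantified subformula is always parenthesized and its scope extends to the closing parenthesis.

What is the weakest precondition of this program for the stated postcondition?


Working backward. After the program, the postcondition c + x + 8 = 3*j + j - 3 must hold; in canonical form it is c + x = 4*j - 11.
Before x := j - 6: c = 3*j - 5
Before havoc h: c = 3*j - 5
Before j := h - j: c + 3*j = 3*h - 5
Answer: WP = c + 3*j = 3*h - 5


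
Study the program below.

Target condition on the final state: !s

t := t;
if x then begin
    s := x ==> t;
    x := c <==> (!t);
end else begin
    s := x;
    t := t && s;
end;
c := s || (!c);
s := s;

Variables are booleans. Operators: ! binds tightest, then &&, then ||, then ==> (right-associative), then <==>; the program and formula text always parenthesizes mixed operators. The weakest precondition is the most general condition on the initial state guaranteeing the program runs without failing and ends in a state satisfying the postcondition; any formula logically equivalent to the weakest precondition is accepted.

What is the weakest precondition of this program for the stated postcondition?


Working backward. After the program, !s must hold.
Before s := s: !s
Before c := s || (!c): !s
Then branch requires !(x ==> t); else branch requires !x.
Before the if: x ==> (!(x ==> t))
Before t := t: x ==> (!(x ==> t))
Answer: WP = x ==> (!(x ==> t))


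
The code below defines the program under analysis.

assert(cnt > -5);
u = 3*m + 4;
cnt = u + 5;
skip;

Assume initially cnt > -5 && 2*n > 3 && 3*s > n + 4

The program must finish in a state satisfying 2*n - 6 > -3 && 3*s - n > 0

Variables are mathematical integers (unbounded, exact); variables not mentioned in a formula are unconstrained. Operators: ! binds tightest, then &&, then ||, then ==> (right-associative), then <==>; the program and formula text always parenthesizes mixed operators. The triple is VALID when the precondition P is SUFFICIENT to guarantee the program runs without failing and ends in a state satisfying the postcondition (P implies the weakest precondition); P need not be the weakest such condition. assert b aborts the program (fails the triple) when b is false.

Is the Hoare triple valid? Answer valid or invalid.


Working backward. After the program, the postcondition 2*n - 6 > -3 && 3*s - n > 0 must hold; in canonical form it is 2*n > 3 && 3*s > n.
Before skip: 2*n > 3 && 3*s > n
Before cnt := u + 5: 2*n > 3 && 3*s > n
Before u := 3*m + 4: 2*n > 3 && 3*s > n
Before assert cnt > -5: cnt > -5 && 2*n > 3 && 3*s > n
The weakest precondition is cnt > -5 && 2*n > 3 && 3*s > n.
Check whether cnt > -5 && 2*n > 3 && 3*s > n + 4 implies it.
Every state satisfying the precondition satisfies the weakest precondition: the implication holds.
Answer: valid


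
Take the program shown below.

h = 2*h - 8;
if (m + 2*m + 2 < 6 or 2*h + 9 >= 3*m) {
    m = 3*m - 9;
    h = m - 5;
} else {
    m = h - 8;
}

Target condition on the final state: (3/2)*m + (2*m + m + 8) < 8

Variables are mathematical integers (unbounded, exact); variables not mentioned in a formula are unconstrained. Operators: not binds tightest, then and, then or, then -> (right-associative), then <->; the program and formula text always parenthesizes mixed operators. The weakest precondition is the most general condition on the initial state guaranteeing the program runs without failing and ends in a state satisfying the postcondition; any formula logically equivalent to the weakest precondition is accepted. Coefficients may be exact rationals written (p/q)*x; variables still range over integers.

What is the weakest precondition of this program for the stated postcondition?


Working backward. After the program, the postcondition (3/2)*m + (2*m + m + 8) < 8 must hold; in canonical form it is (9/2)*m < 0.
Then branch requires (27/2)*m < 81/2; else branch requires (9/2)*h < 36.
Before the if: ((3*m < 4 or 2*h >= 3*m - 9) -> (27/2)*m < 81/2) and ((not (3*m < 4 or 2*h >= 3*m - 9)) -> (9/2)*h < 36)
Before h := 2*h - 8: ((3*m < 4 or 4*h >= 3*m + 7) -> (27/2)*m < 81/2) and ((not (3*m < 4 or 4*h >= 3*m + 7)) -> 9*h < 72)
Answer: WP = ((3*m < 4 or 4*h >= 3*m + 7) -> (27/2)*m < 81/2) and ((not (3*m < 4 or 4*h >= 3*m + 7)) -> 9*h < 72)


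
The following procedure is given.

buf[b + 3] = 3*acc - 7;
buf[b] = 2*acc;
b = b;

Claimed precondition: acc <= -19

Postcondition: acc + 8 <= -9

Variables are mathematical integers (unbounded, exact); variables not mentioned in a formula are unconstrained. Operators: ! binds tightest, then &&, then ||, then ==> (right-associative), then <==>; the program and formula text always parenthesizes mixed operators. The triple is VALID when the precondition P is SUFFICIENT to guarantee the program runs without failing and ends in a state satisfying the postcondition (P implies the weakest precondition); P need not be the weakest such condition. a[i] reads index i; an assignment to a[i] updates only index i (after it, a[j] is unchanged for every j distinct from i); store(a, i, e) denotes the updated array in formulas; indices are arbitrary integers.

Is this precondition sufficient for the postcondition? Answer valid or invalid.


Working backward. After the program, the postcondition acc + 8 <= -9 must hold; in canonical form it is acc <= -17.
Before b := b: acc <= -17
Before buf[b] := 2*acc: acc <= -17
Before buf[b + 3] := 3*acc - 7: acc <= -17
The weakest precondition is acc <= -17.
Check whether acc <= -19 implies it.
Every state satisfying the precondition satisfies the weakest precondition: the implication holds.
Answer: valid


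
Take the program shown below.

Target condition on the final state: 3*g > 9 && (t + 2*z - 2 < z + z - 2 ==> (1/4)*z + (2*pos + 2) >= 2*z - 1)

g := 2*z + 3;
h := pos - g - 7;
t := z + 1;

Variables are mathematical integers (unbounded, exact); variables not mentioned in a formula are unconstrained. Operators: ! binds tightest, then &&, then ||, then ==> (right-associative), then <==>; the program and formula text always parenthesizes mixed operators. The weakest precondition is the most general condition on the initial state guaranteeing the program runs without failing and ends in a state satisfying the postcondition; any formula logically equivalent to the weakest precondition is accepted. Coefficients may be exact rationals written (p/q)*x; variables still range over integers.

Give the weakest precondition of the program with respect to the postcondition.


Working backward. After the program, the postcondition 3*g > 9 && (t + 2*z - 2 < z + z - 2 ==> (1/4)*z + (2*pos + 2) >= 2*z - 1) must hold; in canonical form it is 3*g > 9 && (t < 0 ==> 2*pos >= (7/4)*z - 3).
Before t := z + 1: 3*g > 9 && (z < -1 ==> 2*pos >= (7/4)*z - 3)
Before h := pos - g - 7: 3*g > 9 && (z < -1 ==> 2*pos >= (7/4)*z - 3)
Before g := 2*z + 3: 6*z > 0 && (z < -1 ==> 2*pos >= (7/4)*z - 3)
Answer: WP = 6*z > 0 && (z < -1 ==> 2*pos >= (7/4)*z - 3)


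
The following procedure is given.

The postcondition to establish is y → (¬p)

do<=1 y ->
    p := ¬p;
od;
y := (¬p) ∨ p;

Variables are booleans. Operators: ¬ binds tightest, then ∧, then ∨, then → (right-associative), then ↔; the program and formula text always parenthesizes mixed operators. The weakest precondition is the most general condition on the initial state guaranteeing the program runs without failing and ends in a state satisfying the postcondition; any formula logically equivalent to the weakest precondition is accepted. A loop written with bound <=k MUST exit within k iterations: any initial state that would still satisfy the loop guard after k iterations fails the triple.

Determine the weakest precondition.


Working backward. After the program, y → (¬p) must hold.
Before y := (¬p) ∨ p: ¬p
Before the loop (bound <=1), unroll the exhaustion recursion (WP_0 = exit-now case; WP_j = one more guarded iteration, up to j = 1):
  WP_0: (¬y) ∧ (¬p)
  WP_1: (y → ((¬y) ∧ p)) ∧ ((¬y) → (¬p))
So before the loop: (y → ((¬y) ∧ p)) ∧ ((¬y) → (¬p))
Answer: WP = (y → ((¬y) ∧ p)) ∧ ((¬y) → (¬p))


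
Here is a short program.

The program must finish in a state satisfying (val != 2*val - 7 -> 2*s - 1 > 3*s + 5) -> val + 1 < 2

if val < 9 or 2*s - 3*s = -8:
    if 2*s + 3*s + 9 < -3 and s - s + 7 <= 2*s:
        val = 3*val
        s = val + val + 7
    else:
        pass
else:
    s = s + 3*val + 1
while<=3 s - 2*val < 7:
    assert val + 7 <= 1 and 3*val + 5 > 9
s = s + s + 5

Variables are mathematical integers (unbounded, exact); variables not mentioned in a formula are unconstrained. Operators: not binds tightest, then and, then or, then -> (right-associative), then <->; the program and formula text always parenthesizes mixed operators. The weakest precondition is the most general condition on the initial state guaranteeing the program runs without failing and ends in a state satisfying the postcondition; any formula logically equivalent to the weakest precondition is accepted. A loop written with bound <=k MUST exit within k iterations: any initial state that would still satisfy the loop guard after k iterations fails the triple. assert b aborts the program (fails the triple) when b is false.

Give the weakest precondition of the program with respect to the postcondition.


Working backward. After the program, the postcondition (val != 2*val - 7 -> 2*s - 1 > 3*s + 5) -> val + 1 < 2 must hold; in canonical form it is (val != 7 -> s < -6) -> val < 1.
Before s := s + s + 5: (val != 7 -> 2*s < -11) -> val < 1
Before the loop (bound <=3), unroll the exhaustion recursion (WP_0 = exit-now case; WP_j = one more guarded iteration, up to j = 3):
  WP_0: (not (s < 2*val + 7)) and ((val != 7 -> 2*s < -11) -> val < 1)
  WP_1: (s < 2*val + 7 -> (val <= -6 and 3*val > 4 and (not (s < 2*val + 7)) and ((val != 7 -> 2*s < -11) -> val < 1))) and ((not (s < 2*val + 7)) -> ((val != 7 -> 2*s < -11) -> val < 1))
  WP_2: (s < 2*val + 7 -> (val <= -6 and 3*val > 4 and (s < 2*val + 7 -> (val <= -6 and 3*val > 4 and (not (s < 2*val + 7)) and ((val != 7 -> 2*s < -11) -> val < 1))) and ((not (s < 2*val + 7)) -> ((val != 7 -> 2*s < -11) -> val < 1)))) and ((not (s < 2*val + 7)) -> ((val != 7 -> 2*s < -11) -> val < 1))
  WP_3: (s < 2*val + 7 -> (val <= -6 and 3*val > 4 and (s < 2*val + 7 -> (val <= -6 and 3*val > 4 and (s < 2*val + 7 -> (val <= -6 and 3*val > 4 and (not (s < 2*val + 7)) and ((val != 7 -> 2*s < -11) -> val < 1))) and ((not (s < 2*val + 7)) -> ((val != 7 -> 2*s < -11) -> val < 1)))) and ((not (s < 2*val + 7)) -> ((val != 7 -> 2*s < -11) -> val < 1)))) and ((not (s < 2*val + 7)) -> ((val != 7 -> 2*s < -11) -> val < 1))
So before the loop: (s < 2*val + 7 -> (val <= -6 and 3*val > 4 and (s < 2*val + 7 -> (val <= -6 and 3*val > 4 and (s < 2*val + 7 -> (val <= -6 and 3*val > 4 and (not (s < 2*val + 7)) and ((val != 7 -> 2*s < -11) -> val < 1))) and ((not (s < 2*val + 7)) -> ((val != 7 -> 2*s < -11) -> val < 1)))) and ((not (s < 2*val + 7)) -> ((val != 7 -> 2*s < -11) -> val < 1)))) and ((not (s < 2*val + 7)) -> ((val != 7 -> 2*s < -11) -> val < 1))
Then branch requires ((5*s < -12 and 2*s >= 7) -> ((3*val != 7 -> 12*val < -25) -> 3*val < 1)) and ((not (5*s < -12 and 2*s >= 7)) -> ((s < 2*val + 7 -> (val <= -6 and 3*val > 4 and (s < 2*val + 7 -> (val <= -6 and 3*val > 4 and (s < 2*val + 7 -> (val <= -6 and 3*val > 4 and (not (s < 2*val + 7)) and ((val != 7 -> 2*s < -11) -> val < 1))) and ((not (s < 2*val + 7)) -> ((val != 7 -> 2*s < -11) -> val < 1)))) and ((not (s < 2*val + 7)) -> ((val != 7 -> 2*s < -11) -> val < 1)))) and ((not (s < 2*val + 7)) -> ((val != 7 -> 2*s < -11) -> val < 1)))); else branch requires (s + val < 6 -> (val <= -6 and 3*val > 4 and (s + val < 6 -> (val <= -6 and 3*val > 4 and (s + val < 6 -> (val <= -6 and 3*val > 4 and (not (s + val < 6)) and ((val != 7 -> 2*s + 6*val < -13) -> val < 1))) and ((not (s + val < 6)) -> ((val != 7 -> 2*s + 6*val < -13) -> val < 1)))) and ((not (s + val < 6)) -> ((val != 7 -> 2*s + 6*val < -13) -> val < 1)))) and ((not (s + val < 6)) -> ((val != 7 -> 2*s + 6*val < -13) -> val < 1)).
Before the if: ((val < 9 or s = 8) -> (((5*s < -12 and 2*s >= 7) -> ((3*val != 7 -> 12*val < -25) -> 3*val < 1)) and ((not (5*s < -12 and 2*s >= 7)) -> ((s < 2*val + 7 -> (val <= -6 and 3*val > 4 and (s < 2*val + 7 -> (val <= -6 and 3*val > 4 and (s < 2*val + 7 -> (val <= -6 and 3*val > 4 and (not (s < 2*val + 7)) and ((val != 7 -> 2*s < -11) -> val < 1))) and ((not (s < 2*val + 7)) -> ((val != 7 -> 2*s < -11) -> val < 1)))) and ((not (s < 2*val + 7)) -> ((val != 7 -> 2*s < -11) -> val < 1)))) and ((not (s < 2*val + 7)) -> ((val != 7 -> 2*s < -11) -> val < 1)))))) and ((not (val < 9 or s = 8)) -> ((s + val < 6 -> (val <= -6 and 3*val > 4 and (s + val < 6 -> (val <= -6 and 3*val > 4 and (s + val < 6 -> (val <= -6 and 3*val > 4 and (not (s + val < 6)) and ((val != 7 -> 2*s + 6*val < -13) -> val < 1))) and ((not (s + val < 6)) -> ((val != 7 -> 2*s + 6*val < -13) -> val < 1)))) and ((not (s + val < 6)) -> ((val != 7 -> 2*s + 6*val < -13) -> val < 1)))) and ((not (s + val < 6)) -> ((val != 7 -> 2*s + 6*val < -13) -> val < 1))))
Answer: WP = ((val < 9 or s = 8) -> (((5*s < -12 and 2*s >= 7) -> ((3*val != 7 -> 12*val < -25) -> 3*val < 1)) and ((not (5*s < -12 and 2*s >= 7)) -> ((s < 2*val + 7 -> (val <= -6 and 3*val > 4 and (s < 2*val + 7 -> (val <= -6 and 3*val > 4 and (s < 2*val + 7 -> (val <= -6 and 3*val > 4 and (not (s < 2*val + 7)) and ((val != 7 -> 2*s < -11) -> val < 1))) and ((not (s < 2*val + 7)) -> ((val != 7 -> 2*s < -11) -> val < 1)))) and ((not (s < 2*val + 7)) -> ((val != 7 -> 2*s < -11) -> val < 1)))) and ((not (s < 2*val + 7)) -> ((val != 7 -> 2*s < -11) -> val < 1)))))) and ((not (val < 9 or s = 8)) -> ((s + val < 6 -> (val <= -6 and 3*val > 4 and (s + val < 6 -> (val <= -6 and 3*val > 4 and (s + val < 6 -> (val <= -6 and 3*val > 4 and (not (s + val < 6)) and ((val != 7 -> 2*s + 6*val < -13) -> val < 1))) and ((not (s + val < 6)) -> ((val != 7 -> 2*s + 6*val < -13) -> val < 1)))) and ((not (s + val < 6)) -> ((val != 7 -> 2*s + 6*val < -13) -> val < 1)))) and ((not (s + val < 6)) -> ((val != 7 -> 2*s + 6*val < -13) -> val < 1))))


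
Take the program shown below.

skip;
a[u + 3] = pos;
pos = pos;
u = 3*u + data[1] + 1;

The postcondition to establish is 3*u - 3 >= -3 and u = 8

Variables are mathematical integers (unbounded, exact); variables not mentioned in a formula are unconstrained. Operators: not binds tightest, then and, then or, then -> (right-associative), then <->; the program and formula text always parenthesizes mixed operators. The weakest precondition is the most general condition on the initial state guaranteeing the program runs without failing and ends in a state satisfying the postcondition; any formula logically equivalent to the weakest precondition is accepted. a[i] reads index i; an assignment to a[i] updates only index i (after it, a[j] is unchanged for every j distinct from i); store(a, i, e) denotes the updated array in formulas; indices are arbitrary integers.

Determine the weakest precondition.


Working backward. After the program, the postcondition 3*u - 3 >= -3 and u = 8 must hold; in canonical form it is 3*u >= 0 and u = 8.
Before u := 3*u + data[1] + 1: 3*data[1] + 9*u >= -3 and data[1] + 3*u = 7
Before pos := pos: 3*data[1] + 9*u >= -3 and data[1] + 3*u = 7
Before a[u + 3] := pos: 3*data[1] + 9*u >= -3 and data[1] + 3*u = 7
Before skip: 3*data[1] + 9*u >= -3 and data[1] + 3*u = 7
Answer: WP = 3*data[1] + 9*u >= -3 and data[1] + 3*u = 7


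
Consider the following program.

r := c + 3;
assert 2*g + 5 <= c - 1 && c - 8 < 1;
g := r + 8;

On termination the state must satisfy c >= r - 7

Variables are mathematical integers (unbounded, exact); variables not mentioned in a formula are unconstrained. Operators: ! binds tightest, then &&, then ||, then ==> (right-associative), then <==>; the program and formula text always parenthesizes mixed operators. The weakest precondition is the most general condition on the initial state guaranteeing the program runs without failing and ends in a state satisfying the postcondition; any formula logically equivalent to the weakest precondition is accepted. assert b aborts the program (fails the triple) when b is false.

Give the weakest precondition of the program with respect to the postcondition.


Working backward. After the program, c >= r - 7 must hold.
Before g := r + 8: c >= r - 7
Before assert 2*g + 5 <= c - 1 && c - 8 < 1: 2*g <= c - 6 && c < 9 && c >= r - 7
Before r := c + 3: 2*g <= c - 6 && c < 9
Answer: WP = 2*g <= c - 6 && c < 9
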